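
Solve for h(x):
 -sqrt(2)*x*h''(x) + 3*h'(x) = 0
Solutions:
 h(x) = C1 + C2*x^(1 + 3*sqrt(2)/2)


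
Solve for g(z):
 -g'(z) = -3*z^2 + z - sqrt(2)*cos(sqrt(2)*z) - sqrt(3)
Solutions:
 g(z) = C1 + z^3 - z^2/2 + sqrt(3)*z + sin(sqrt(2)*z)


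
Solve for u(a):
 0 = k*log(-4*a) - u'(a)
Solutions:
 u(a) = C1 + a*k*log(-a) + a*k*(-1 + 2*log(2))


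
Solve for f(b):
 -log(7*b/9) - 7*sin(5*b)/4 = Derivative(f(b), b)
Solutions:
 f(b) = C1 - b*log(b) - b*log(7) + b + 2*b*log(3) + 7*cos(5*b)/20


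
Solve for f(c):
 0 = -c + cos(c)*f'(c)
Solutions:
 f(c) = C1 + Integral(c/cos(c), c)


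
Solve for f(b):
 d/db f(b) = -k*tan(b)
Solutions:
 f(b) = C1 + k*log(cos(b))


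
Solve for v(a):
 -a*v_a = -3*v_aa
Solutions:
 v(a) = C1 + C2*erfi(sqrt(6)*a/6)


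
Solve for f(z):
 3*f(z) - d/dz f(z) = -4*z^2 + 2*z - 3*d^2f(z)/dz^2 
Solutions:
 f(z) = -4*z^2/3 - 2*z/9 + (C1*sin(sqrt(35)*z/6) + C2*cos(sqrt(35)*z/6))*exp(z/6) + 70/27


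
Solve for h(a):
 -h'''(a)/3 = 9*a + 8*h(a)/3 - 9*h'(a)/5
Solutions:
 h(a) = C1*exp(a*(9/(sqrt(6355)/25 + 4)^(1/3) + 5*(sqrt(6355)/25 + 4)^(1/3))/10)*sin(sqrt(3)*a*(-5*(27*sqrt(6355)/25 + 108)^(1/3) + 81/(27*sqrt(6355)/25 + 108)^(1/3))/30) + C2*exp(a*(9/(sqrt(6355)/25 + 4)^(1/3) + 5*(sqrt(6355)/25 + 4)^(1/3))/10)*cos(sqrt(3)*a*(-5*(27*sqrt(6355)/25 + 108)^(1/3) + 81/(27*sqrt(6355)/25 + 108)^(1/3))/30) + C3*exp(-a*(9/(5*(sqrt(6355)/25 + 4)^(1/3)) + (sqrt(6355)/25 + 4)^(1/3))) - 27*a/8 - 729/320


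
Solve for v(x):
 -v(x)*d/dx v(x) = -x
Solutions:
 v(x) = -sqrt(C1 + x^2)
 v(x) = sqrt(C1 + x^2)


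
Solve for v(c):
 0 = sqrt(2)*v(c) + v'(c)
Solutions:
 v(c) = C1*exp(-sqrt(2)*c)


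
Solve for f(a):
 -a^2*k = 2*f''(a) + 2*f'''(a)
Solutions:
 f(a) = C1 + C2*a + C3*exp(-a) - a^4*k/24 + a^3*k/6 - a^2*k/2


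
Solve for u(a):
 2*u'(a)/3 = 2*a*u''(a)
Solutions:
 u(a) = C1 + C2*a^(4/3)


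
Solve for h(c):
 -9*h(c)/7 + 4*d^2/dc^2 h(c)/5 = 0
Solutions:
 h(c) = C1*exp(-3*sqrt(35)*c/14) + C2*exp(3*sqrt(35)*c/14)


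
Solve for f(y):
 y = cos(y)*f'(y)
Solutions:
 f(y) = C1 + Integral(y/cos(y), y)


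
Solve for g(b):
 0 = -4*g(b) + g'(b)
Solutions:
 g(b) = C1*exp(4*b)


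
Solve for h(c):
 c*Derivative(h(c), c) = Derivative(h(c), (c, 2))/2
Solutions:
 h(c) = C1 + C2*erfi(c)


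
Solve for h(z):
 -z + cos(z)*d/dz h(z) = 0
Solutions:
 h(z) = C1 + Integral(z/cos(z), z)


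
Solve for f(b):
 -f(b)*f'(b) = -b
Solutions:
 f(b) = -sqrt(C1 + b^2)
 f(b) = sqrt(C1 + b^2)


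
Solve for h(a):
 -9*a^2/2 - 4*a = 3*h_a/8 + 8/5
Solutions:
 h(a) = C1 - 4*a^3 - 16*a^2/3 - 64*a/15


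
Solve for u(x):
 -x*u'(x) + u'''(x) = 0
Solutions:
 u(x) = C1 + Integral(C2*airyai(x) + C3*airybi(x), x)


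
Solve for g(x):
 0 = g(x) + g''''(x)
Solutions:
 g(x) = (C1*sin(sqrt(2)*x/2) + C2*cos(sqrt(2)*x/2))*exp(-sqrt(2)*x/2) + (C3*sin(sqrt(2)*x/2) + C4*cos(sqrt(2)*x/2))*exp(sqrt(2)*x/2)


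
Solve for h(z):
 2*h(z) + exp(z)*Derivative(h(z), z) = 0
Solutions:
 h(z) = C1*exp(2*exp(-z))


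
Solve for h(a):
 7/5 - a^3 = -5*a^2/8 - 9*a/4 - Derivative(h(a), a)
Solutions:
 h(a) = C1 + a^4/4 - 5*a^3/24 - 9*a^2/8 - 7*a/5


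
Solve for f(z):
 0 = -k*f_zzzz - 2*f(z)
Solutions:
 f(z) = C1*exp(-2^(1/4)*z*(-1/k)^(1/4)) + C2*exp(2^(1/4)*z*(-1/k)^(1/4)) + C3*exp(-2^(1/4)*I*z*(-1/k)^(1/4)) + C4*exp(2^(1/4)*I*z*(-1/k)^(1/4))


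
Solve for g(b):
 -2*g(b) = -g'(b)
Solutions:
 g(b) = C1*exp(2*b)


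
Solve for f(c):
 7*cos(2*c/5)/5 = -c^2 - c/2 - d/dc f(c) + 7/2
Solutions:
 f(c) = C1 - c^3/3 - c^2/4 + 7*c/2 - 7*sin(2*c/5)/2


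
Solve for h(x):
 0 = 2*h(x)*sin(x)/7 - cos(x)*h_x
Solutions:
 h(x) = C1/cos(x)^(2/7)


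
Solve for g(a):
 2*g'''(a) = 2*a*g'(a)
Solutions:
 g(a) = C1 + Integral(C2*airyai(a) + C3*airybi(a), a)


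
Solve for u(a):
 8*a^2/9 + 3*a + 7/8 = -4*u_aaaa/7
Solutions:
 u(a) = C1 + C2*a + C3*a^2 + C4*a^3 - 7*a^6/1620 - 7*a^5/160 - 49*a^4/768


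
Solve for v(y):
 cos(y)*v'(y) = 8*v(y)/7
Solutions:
 v(y) = C1*(sin(y) + 1)^(4/7)/(sin(y) - 1)^(4/7)


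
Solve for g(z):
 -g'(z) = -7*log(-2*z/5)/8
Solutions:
 g(z) = C1 + 7*z*log(-z)/8 + 7*z*(-log(5) - 1 + log(2))/8


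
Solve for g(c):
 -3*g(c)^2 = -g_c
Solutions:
 g(c) = -1/(C1 + 3*c)


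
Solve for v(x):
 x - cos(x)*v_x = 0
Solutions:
 v(x) = C1 + Integral(x/cos(x), x)


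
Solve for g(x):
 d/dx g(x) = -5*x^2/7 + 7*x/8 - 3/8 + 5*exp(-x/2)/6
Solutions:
 g(x) = C1 - 5*x^3/21 + 7*x^2/16 - 3*x/8 - 5*exp(-x/2)/3


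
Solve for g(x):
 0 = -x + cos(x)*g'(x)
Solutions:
 g(x) = C1 + Integral(x/cos(x), x)


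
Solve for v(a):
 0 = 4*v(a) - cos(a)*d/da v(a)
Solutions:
 v(a) = C1*(sin(a)^2 + 2*sin(a) + 1)/(sin(a)^2 - 2*sin(a) + 1)


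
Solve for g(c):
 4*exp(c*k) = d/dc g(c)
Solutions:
 g(c) = C1 + 4*exp(c*k)/k


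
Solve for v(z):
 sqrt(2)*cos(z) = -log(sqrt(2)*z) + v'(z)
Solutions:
 v(z) = C1 + z*log(z) - z + z*log(2)/2 + sqrt(2)*sin(z)


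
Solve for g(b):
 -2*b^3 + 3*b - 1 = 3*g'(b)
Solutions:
 g(b) = C1 - b^4/6 + b^2/2 - b/3


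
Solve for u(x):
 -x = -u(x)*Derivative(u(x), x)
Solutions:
 u(x) = -sqrt(C1 + x^2)
 u(x) = sqrt(C1 + x^2)


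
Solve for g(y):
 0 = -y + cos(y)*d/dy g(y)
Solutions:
 g(y) = C1 + Integral(y/cos(y), y)


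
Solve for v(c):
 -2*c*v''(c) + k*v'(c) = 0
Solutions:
 v(c) = C1 + c^(re(k)/2 + 1)*(C2*sin(log(c)*Abs(im(k))/2) + C3*cos(log(c)*im(k)/2))


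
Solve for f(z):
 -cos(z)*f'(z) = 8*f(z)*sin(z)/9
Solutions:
 f(z) = C1*cos(z)^(8/9)


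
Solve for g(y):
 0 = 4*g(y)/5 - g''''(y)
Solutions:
 g(y) = C1*exp(-sqrt(2)*5^(3/4)*y/5) + C2*exp(sqrt(2)*5^(3/4)*y/5) + C3*sin(sqrt(2)*5^(3/4)*y/5) + C4*cos(sqrt(2)*5^(3/4)*y/5)


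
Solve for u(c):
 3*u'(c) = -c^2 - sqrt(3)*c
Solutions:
 u(c) = C1 - c^3/9 - sqrt(3)*c^2/6


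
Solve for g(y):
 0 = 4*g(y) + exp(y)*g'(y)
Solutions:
 g(y) = C1*exp(4*exp(-y))


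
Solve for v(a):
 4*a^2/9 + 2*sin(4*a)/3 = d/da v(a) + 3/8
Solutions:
 v(a) = C1 + 4*a^3/27 - 3*a/8 - cos(4*a)/6


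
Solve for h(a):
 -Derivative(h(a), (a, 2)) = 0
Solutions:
 h(a) = C1 + C2*a


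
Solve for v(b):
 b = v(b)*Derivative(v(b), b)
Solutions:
 v(b) = -sqrt(C1 + b^2)
 v(b) = sqrt(C1 + b^2)


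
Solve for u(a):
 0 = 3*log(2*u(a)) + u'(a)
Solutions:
 Integral(1/(log(_y) + log(2)), (_y, u(a)))/3 = C1 - a


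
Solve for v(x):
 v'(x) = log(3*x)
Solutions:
 v(x) = C1 + x*log(x) - x + x*log(3)


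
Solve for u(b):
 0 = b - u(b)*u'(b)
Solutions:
 u(b) = -sqrt(C1 + b^2)
 u(b) = sqrt(C1 + b^2)


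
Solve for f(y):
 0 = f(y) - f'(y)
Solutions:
 f(y) = C1*exp(y)


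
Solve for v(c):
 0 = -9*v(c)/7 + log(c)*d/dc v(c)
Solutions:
 v(c) = C1*exp(9*li(c)/7)


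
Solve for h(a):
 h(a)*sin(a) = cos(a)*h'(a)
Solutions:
 h(a) = C1/cos(a)


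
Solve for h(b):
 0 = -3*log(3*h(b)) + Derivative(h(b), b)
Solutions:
 -Integral(1/(log(_y) + log(3)), (_y, h(b)))/3 = C1 - b


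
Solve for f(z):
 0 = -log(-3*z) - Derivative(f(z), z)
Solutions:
 f(z) = C1 - z*log(-z) + z*(1 - log(3))


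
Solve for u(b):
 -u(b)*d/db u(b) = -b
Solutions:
 u(b) = -sqrt(C1 + b^2)
 u(b) = sqrt(C1 + b^2)


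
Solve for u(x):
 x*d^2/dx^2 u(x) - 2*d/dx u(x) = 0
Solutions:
 u(x) = C1 + C2*x^3


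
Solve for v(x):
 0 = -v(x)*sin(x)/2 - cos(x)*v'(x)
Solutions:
 v(x) = C1*sqrt(cos(x))


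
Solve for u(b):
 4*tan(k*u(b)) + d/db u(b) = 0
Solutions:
 u(b) = Piecewise((-asin(exp(C1*k - 4*b*k))/k + pi/k, Ne(k, 0)), (nan, True))
 u(b) = Piecewise((asin(exp(C1*k - 4*b*k))/k, Ne(k, 0)), (nan, True))


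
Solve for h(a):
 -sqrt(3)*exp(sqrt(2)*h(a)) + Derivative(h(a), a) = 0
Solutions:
 h(a) = sqrt(2)*(2*log(-1/(C1 + sqrt(3)*a)) - log(2))/4


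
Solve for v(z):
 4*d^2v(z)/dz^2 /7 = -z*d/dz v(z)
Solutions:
 v(z) = C1 + C2*erf(sqrt(14)*z/4)


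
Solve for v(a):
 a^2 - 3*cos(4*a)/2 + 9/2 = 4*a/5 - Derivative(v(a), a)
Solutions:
 v(a) = C1 - a^3/3 + 2*a^2/5 - 9*a/2 + 3*sin(4*a)/8


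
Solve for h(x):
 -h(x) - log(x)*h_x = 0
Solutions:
 h(x) = C1*exp(-li(x))


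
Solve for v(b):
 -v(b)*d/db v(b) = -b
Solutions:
 v(b) = -sqrt(C1 + b^2)
 v(b) = sqrt(C1 + b^2)


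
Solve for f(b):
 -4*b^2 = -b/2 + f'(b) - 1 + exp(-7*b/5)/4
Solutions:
 f(b) = C1 - 4*b^3/3 + b^2/4 + b + 5*exp(-7*b/5)/28


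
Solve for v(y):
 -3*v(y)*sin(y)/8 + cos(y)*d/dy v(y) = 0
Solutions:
 v(y) = C1/cos(y)^(3/8)


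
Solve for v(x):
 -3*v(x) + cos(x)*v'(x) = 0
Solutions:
 v(x) = C1*(sin(x) + 1)^(3/2)/(sin(x) - 1)^(3/2)


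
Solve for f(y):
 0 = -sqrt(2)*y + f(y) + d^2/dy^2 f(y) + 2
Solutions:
 f(y) = C1*sin(y) + C2*cos(y) + sqrt(2)*y - 2


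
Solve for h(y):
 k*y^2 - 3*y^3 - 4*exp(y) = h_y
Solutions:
 h(y) = C1 + k*y^3/3 - 3*y^4/4 - 4*exp(y)


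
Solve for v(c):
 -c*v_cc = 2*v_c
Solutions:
 v(c) = C1 + C2/c


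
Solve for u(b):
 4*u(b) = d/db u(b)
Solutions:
 u(b) = C1*exp(4*b)


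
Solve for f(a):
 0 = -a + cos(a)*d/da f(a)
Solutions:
 f(a) = C1 + Integral(a/cos(a), a)


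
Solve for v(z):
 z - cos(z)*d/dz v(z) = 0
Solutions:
 v(z) = C1 + Integral(z/cos(z), z)


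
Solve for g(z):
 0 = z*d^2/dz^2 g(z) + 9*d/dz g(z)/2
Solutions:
 g(z) = C1 + C2/z^(7/2)


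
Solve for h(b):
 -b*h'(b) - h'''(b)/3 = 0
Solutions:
 h(b) = C1 + Integral(C2*airyai(-3^(1/3)*b) + C3*airybi(-3^(1/3)*b), b)


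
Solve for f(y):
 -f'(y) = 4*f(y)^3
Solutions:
 f(y) = -sqrt(2)*sqrt(-1/(C1 - 4*y))/2
 f(y) = sqrt(2)*sqrt(-1/(C1 - 4*y))/2


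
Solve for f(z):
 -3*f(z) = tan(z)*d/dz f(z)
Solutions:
 f(z) = C1/sin(z)^3


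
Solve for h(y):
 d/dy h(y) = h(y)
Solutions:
 h(y) = C1*exp(y)


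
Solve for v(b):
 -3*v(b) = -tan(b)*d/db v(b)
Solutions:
 v(b) = C1*sin(b)^3


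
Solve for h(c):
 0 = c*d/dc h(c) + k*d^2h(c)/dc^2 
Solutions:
 h(c) = C1 + C2*sqrt(k)*erf(sqrt(2)*c*sqrt(1/k)/2)


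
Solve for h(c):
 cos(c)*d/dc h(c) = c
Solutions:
 h(c) = C1 + Integral(c/cos(c), c)


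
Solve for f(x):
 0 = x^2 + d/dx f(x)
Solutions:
 f(x) = C1 - x^3/3


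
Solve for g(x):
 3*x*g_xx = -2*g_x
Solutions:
 g(x) = C1 + C2*x^(1/3)


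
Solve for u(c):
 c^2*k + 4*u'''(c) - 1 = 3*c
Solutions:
 u(c) = C1 + C2*c + C3*c^2 - c^5*k/240 + c^4/32 + c^3/24


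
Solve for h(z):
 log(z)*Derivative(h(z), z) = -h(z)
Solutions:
 h(z) = C1*exp(-li(z))


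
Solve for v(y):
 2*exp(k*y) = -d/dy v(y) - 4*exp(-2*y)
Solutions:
 v(y) = C1 + 2*exp(-2*y) - 2*exp(k*y)/k


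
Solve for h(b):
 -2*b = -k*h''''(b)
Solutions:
 h(b) = C1 + C2*b + C3*b^2 + C4*b^3 + b^5/(60*k)


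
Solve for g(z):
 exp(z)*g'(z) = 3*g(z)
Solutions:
 g(z) = C1*exp(-3*exp(-z))


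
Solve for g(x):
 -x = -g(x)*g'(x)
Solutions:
 g(x) = -sqrt(C1 + x^2)
 g(x) = sqrt(C1 + x^2)


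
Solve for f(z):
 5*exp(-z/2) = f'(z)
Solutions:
 f(z) = C1 - 10*exp(-z/2)


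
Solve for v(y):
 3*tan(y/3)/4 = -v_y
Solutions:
 v(y) = C1 + 9*log(cos(y/3))/4


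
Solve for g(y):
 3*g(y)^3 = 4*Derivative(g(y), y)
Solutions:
 g(y) = -sqrt(2)*sqrt(-1/(C1 + 3*y))
 g(y) = sqrt(2)*sqrt(-1/(C1 + 3*y))


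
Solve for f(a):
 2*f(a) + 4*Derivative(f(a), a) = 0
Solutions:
 f(a) = C1*exp(-a/2)


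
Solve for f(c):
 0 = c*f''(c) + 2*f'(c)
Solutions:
 f(c) = C1 + C2/c


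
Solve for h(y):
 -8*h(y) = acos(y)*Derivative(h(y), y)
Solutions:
 h(y) = C1*exp(-8*Integral(1/acos(y), y))


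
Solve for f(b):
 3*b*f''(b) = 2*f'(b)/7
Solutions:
 f(b) = C1 + C2*b^(23/21)


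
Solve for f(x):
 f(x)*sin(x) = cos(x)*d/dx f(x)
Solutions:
 f(x) = C1/cos(x)


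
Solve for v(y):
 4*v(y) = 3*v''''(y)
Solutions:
 v(y) = C1*exp(-sqrt(2)*3^(3/4)*y/3) + C2*exp(sqrt(2)*3^(3/4)*y/3) + C3*sin(sqrt(2)*3^(3/4)*y/3) + C4*cos(sqrt(2)*3^(3/4)*y/3)


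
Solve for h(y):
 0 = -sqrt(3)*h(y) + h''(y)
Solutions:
 h(y) = C1*exp(-3^(1/4)*y) + C2*exp(3^(1/4)*y)


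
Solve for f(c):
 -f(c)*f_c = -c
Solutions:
 f(c) = -sqrt(C1 + c^2)
 f(c) = sqrt(C1 + c^2)


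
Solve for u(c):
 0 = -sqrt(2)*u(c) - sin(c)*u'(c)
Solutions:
 u(c) = C1*(cos(c) + 1)^(sqrt(2)/2)/(cos(c) - 1)^(sqrt(2)/2)


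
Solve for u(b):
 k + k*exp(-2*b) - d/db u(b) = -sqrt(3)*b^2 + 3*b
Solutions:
 u(b) = C1 + sqrt(3)*b^3/3 - 3*b^2/2 + b*k - k*exp(-2*b)/2


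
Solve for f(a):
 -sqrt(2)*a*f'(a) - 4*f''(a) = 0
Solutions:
 f(a) = C1 + C2*erf(2^(3/4)*a/4)


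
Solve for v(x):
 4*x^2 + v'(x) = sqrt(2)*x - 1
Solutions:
 v(x) = C1 - 4*x^3/3 + sqrt(2)*x^2/2 - x


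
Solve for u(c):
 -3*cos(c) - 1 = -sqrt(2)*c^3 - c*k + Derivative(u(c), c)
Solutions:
 u(c) = C1 + sqrt(2)*c^4/4 + c^2*k/2 - c - 3*sin(c)


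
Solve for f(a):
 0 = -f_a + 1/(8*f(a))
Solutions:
 f(a) = -sqrt(C1 + a)/2
 f(a) = sqrt(C1 + a)/2


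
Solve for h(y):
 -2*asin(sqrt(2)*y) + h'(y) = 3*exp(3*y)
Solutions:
 h(y) = C1 + 2*y*asin(sqrt(2)*y) + sqrt(2)*sqrt(1 - 2*y^2) + exp(3*y)


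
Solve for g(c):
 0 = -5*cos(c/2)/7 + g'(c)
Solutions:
 g(c) = C1 + 10*sin(c/2)/7


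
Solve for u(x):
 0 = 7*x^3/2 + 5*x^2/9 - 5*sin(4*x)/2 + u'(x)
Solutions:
 u(x) = C1 - 7*x^4/8 - 5*x^3/27 - 5*cos(4*x)/8


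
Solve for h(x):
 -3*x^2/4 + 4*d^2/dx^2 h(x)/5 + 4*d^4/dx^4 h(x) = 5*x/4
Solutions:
 h(x) = C1 + C2*x + C3*sin(sqrt(5)*x/5) + C4*cos(sqrt(5)*x/5) + 5*x^4/64 + 25*x^3/96 - 75*x^2/16


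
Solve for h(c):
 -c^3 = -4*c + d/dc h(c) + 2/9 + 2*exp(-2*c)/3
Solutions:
 h(c) = C1 - c^4/4 + 2*c^2 - 2*c/9 + exp(-2*c)/3


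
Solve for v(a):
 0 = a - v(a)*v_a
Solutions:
 v(a) = -sqrt(C1 + a^2)
 v(a) = sqrt(C1 + a^2)


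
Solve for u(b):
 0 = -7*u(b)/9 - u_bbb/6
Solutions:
 u(b) = C3*exp(-14^(1/3)*3^(2/3)*b/3) + (C1*sin(14^(1/3)*3^(1/6)*b/2) + C2*cos(14^(1/3)*3^(1/6)*b/2))*exp(14^(1/3)*3^(2/3)*b/6)


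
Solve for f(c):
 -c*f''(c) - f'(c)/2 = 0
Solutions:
 f(c) = C1 + C2*sqrt(c)


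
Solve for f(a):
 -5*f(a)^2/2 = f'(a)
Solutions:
 f(a) = 2/(C1 + 5*a)


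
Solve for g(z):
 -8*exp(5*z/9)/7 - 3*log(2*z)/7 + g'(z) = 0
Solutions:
 g(z) = C1 + 3*z*log(z)/7 + 3*z*(-1 + log(2))/7 + 72*exp(5*z/9)/35


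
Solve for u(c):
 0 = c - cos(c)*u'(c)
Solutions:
 u(c) = C1 + Integral(c/cos(c), c)


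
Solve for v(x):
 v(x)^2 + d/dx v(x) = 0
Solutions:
 v(x) = 1/(C1 + x)


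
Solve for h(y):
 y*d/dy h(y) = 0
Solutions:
 h(y) = C1


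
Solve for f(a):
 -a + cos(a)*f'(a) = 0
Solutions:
 f(a) = C1 + Integral(a/cos(a), a)


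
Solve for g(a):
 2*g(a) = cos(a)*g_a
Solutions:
 g(a) = C1*(sin(a) + 1)/(sin(a) - 1)


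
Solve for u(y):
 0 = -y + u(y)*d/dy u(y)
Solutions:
 u(y) = -sqrt(C1 + y^2)
 u(y) = sqrt(C1 + y^2)


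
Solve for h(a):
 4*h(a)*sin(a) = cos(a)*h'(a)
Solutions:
 h(a) = C1/cos(a)^4


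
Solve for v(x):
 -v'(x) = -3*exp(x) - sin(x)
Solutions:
 v(x) = C1 + 3*exp(x) - cos(x)


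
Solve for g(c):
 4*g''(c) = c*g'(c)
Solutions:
 g(c) = C1 + C2*erfi(sqrt(2)*c/4)


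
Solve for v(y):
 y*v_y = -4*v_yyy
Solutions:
 v(y) = C1 + Integral(C2*airyai(-2^(1/3)*y/2) + C3*airybi(-2^(1/3)*y/2), y)


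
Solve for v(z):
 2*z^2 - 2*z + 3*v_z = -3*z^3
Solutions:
 v(z) = C1 - z^4/4 - 2*z^3/9 + z^2/3


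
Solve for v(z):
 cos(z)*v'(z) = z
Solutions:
 v(z) = C1 + Integral(z/cos(z), z)


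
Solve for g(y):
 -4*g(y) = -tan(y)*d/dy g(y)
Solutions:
 g(y) = C1*sin(y)^4


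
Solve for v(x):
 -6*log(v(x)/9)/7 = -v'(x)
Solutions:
 7*Integral(1/(-log(_y) + 2*log(3)), (_y, v(x)))/6 = C1 - x


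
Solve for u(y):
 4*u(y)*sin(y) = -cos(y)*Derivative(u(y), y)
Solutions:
 u(y) = C1*cos(y)^4


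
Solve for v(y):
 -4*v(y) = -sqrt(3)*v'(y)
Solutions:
 v(y) = C1*exp(4*sqrt(3)*y/3)


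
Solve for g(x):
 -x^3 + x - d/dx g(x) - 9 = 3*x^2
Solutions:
 g(x) = C1 - x^4/4 - x^3 + x^2/2 - 9*x


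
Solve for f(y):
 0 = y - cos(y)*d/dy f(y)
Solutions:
 f(y) = C1 + Integral(y/cos(y), y)


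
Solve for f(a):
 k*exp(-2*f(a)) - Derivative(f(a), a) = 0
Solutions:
 f(a) = log(-sqrt(C1 + 2*a*k))
 f(a) = log(C1 + 2*a*k)/2


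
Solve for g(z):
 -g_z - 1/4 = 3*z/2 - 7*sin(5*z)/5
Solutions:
 g(z) = C1 - 3*z^2/4 - z/4 - 7*cos(5*z)/25


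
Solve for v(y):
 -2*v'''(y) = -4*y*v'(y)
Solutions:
 v(y) = C1 + Integral(C2*airyai(2^(1/3)*y) + C3*airybi(2^(1/3)*y), y)


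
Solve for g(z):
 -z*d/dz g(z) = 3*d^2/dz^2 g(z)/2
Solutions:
 g(z) = C1 + C2*erf(sqrt(3)*z/3)


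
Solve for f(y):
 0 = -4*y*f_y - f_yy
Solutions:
 f(y) = C1 + C2*erf(sqrt(2)*y)


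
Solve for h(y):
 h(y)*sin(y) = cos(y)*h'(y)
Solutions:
 h(y) = C1/cos(y)


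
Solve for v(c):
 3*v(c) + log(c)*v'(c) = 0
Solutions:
 v(c) = C1*exp(-3*li(c))


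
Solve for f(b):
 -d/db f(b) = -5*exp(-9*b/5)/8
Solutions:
 f(b) = C1 - 25*exp(-9*b/5)/72


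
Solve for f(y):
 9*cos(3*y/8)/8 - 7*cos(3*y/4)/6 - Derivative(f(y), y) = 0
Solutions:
 f(y) = C1 + 3*sin(3*y/8) - 14*sin(3*y/4)/9


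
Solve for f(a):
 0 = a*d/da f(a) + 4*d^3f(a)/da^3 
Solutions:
 f(a) = C1 + Integral(C2*airyai(-2^(1/3)*a/2) + C3*airybi(-2^(1/3)*a/2), a)


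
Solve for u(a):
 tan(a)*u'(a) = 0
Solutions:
 u(a) = C1


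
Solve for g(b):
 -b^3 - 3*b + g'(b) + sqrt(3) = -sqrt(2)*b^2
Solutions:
 g(b) = C1 + b^4/4 - sqrt(2)*b^3/3 + 3*b^2/2 - sqrt(3)*b


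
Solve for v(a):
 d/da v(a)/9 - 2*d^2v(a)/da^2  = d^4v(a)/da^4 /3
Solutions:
 v(a) = C1 + C2*exp(3^(1/3)*a*(-3 + 2*3^(1/3))/6)*sin(3^(1/6)*a*(1 + 3^(2/3)/2)) + C3*exp(3^(1/3)*a*(-3 + 2*3^(1/3))/6)*cos(3^(1/6)*a*(1 + 3^(2/3)/2)) + C4*exp(3^(1/3)*a*(1 - 2*3^(1/3)/3))


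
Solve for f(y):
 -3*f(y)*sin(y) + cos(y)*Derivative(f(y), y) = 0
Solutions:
 f(y) = C1/cos(y)^3


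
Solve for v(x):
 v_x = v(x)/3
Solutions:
 v(x) = C1*exp(x/3)


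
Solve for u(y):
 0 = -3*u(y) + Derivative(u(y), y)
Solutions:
 u(y) = C1*exp(3*y)


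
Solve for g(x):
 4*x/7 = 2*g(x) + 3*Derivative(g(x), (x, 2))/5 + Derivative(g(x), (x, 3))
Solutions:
 g(x) = C1*exp(x*(-2 + (5*sqrt(635) + 126)^(-1/3) + (5*sqrt(635) + 126)^(1/3))/10)*sin(sqrt(3)*x*(-(5*sqrt(635) + 126)^(1/3) + (5*sqrt(635) + 126)^(-1/3))/10) + C2*exp(x*(-2 + (5*sqrt(635) + 126)^(-1/3) + (5*sqrt(635) + 126)^(1/3))/10)*cos(sqrt(3)*x*(-(5*sqrt(635) + 126)^(1/3) + (5*sqrt(635) + 126)^(-1/3))/10) + C3*exp(-x*((5*sqrt(635) + 126)^(-1/3) + 1 + (5*sqrt(635) + 126)^(1/3))/5) + 2*x/7


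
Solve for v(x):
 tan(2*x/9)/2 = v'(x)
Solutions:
 v(x) = C1 - 9*log(cos(2*x/9))/4


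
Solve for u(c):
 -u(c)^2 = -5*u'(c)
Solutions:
 u(c) = -5/(C1 + c)


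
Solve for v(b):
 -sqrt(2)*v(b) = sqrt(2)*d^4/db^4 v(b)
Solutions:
 v(b) = (C1*sin(sqrt(2)*b/2) + C2*cos(sqrt(2)*b/2))*exp(-sqrt(2)*b/2) + (C3*sin(sqrt(2)*b/2) + C4*cos(sqrt(2)*b/2))*exp(sqrt(2)*b/2)


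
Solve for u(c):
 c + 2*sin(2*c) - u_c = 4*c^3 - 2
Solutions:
 u(c) = C1 - c^4 + c^2/2 + 2*c - cos(2*c)


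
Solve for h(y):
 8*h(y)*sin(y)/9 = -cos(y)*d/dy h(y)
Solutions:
 h(y) = C1*cos(y)^(8/9)


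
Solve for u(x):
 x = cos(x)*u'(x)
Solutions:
 u(x) = C1 + Integral(x/cos(x), x)


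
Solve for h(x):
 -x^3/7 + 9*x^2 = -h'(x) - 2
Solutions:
 h(x) = C1 + x^4/28 - 3*x^3 - 2*x


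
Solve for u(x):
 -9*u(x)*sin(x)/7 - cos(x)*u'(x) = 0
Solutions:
 u(x) = C1*cos(x)^(9/7)


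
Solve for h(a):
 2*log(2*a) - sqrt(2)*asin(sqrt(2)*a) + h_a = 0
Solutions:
 h(a) = C1 - 2*a*log(a) - 2*a*log(2) + 2*a + sqrt(2)*(a*asin(sqrt(2)*a) + sqrt(2)*sqrt(1 - 2*a^2)/2)


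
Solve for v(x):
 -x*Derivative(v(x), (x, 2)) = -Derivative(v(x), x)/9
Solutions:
 v(x) = C1 + C2*x^(10/9)


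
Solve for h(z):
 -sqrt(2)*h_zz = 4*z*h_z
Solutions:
 h(z) = C1 + C2*erf(2^(1/4)*z)


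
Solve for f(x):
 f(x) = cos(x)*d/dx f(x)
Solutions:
 f(x) = C1*sqrt(sin(x) + 1)/sqrt(sin(x) - 1)


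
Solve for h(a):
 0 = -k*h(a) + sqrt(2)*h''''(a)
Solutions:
 h(a) = C1*exp(-2^(7/8)*a*k^(1/4)/2) + C2*exp(2^(7/8)*a*k^(1/4)/2) + C3*exp(-2^(7/8)*I*a*k^(1/4)/2) + C4*exp(2^(7/8)*I*a*k^(1/4)/2)


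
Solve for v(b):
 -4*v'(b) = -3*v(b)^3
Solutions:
 v(b) = -sqrt(2)*sqrt(-1/(C1 + 3*b))
 v(b) = sqrt(2)*sqrt(-1/(C1 + 3*b))


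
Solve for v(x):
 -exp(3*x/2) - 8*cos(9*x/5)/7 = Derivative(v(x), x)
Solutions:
 v(x) = C1 - 2*exp(3*x/2)/3 - 40*sin(9*x/5)/63


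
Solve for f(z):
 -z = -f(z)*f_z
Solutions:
 f(z) = -sqrt(C1 + z^2)
 f(z) = sqrt(C1 + z^2)


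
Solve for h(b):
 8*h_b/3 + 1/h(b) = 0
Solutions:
 h(b) = -sqrt(C1 - 3*b)/2
 h(b) = sqrt(C1 - 3*b)/2


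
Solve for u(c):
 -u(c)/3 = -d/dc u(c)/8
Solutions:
 u(c) = C1*exp(8*c/3)


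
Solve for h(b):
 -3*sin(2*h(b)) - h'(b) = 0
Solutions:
 h(b) = pi - acos((-C1 - exp(12*b))/(C1 - exp(12*b)))/2
 h(b) = acos((-C1 - exp(12*b))/(C1 - exp(12*b)))/2


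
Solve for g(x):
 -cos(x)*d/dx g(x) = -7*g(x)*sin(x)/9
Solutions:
 g(x) = C1/cos(x)^(7/9)


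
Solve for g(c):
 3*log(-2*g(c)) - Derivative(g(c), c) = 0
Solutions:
 -Integral(1/(log(-_y) + log(2)), (_y, g(c)))/3 = C1 - c


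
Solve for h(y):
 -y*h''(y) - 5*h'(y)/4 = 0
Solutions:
 h(y) = C1 + C2/y^(1/4)


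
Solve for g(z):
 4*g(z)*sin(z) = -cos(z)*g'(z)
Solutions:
 g(z) = C1*cos(z)^4


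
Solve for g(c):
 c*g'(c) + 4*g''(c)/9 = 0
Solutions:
 g(c) = C1 + C2*erf(3*sqrt(2)*c/4)


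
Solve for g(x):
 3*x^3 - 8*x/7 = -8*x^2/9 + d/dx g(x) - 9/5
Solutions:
 g(x) = C1 + 3*x^4/4 + 8*x^3/27 - 4*x^2/7 + 9*x/5


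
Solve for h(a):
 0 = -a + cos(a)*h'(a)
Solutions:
 h(a) = C1 + Integral(a/cos(a), a)


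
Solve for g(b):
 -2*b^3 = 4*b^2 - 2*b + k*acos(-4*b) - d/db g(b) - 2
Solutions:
 g(b) = C1 + b^4/2 + 4*b^3/3 - b^2 - 2*b + k*(b*acos(-4*b) + sqrt(1 - 16*b^2)/4)


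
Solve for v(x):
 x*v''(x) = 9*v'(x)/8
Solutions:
 v(x) = C1 + C2*x^(17/8)


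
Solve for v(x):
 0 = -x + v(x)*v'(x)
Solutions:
 v(x) = -sqrt(C1 + x^2)
 v(x) = sqrt(C1 + x^2)


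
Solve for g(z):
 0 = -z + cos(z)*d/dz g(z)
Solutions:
 g(z) = C1 + Integral(z/cos(z), z)


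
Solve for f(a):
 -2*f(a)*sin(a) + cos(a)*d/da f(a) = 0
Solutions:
 f(a) = C1/cos(a)^2


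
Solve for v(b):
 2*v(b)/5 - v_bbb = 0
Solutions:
 v(b) = C3*exp(2^(1/3)*5^(2/3)*b/5) + (C1*sin(2^(1/3)*sqrt(3)*5^(2/3)*b/10) + C2*cos(2^(1/3)*sqrt(3)*5^(2/3)*b/10))*exp(-2^(1/3)*5^(2/3)*b/10)


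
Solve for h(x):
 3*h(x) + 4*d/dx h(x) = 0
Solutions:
 h(x) = C1*exp(-3*x/4)


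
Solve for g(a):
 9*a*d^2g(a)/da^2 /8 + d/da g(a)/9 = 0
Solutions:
 g(a) = C1 + C2*a^(73/81)


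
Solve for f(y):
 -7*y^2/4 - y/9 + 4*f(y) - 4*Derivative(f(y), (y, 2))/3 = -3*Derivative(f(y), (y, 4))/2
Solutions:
 f(y) = 7*y^2/16 + y/36 + (C1*sin(6^(3/4)*y*sin(atan(5*sqrt(2)/2)/2)/3) + C2*cos(6^(3/4)*y*sin(atan(5*sqrt(2)/2)/2)/3))*exp(-6^(3/4)*y*cos(atan(5*sqrt(2)/2)/2)/3) + (C3*sin(6^(3/4)*y*sin(atan(5*sqrt(2)/2)/2)/3) + C4*cos(6^(3/4)*y*sin(atan(5*sqrt(2)/2)/2)/3))*exp(6^(3/4)*y*cos(atan(5*sqrt(2)/2)/2)/3) + 7/24


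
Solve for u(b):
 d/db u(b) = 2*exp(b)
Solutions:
 u(b) = C1 + 2*exp(b)


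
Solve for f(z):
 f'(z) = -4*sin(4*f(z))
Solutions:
 f(z) = -acos((-C1 - exp(32*z))/(C1 - exp(32*z)))/4 + pi/2
 f(z) = acos((-C1 - exp(32*z))/(C1 - exp(32*z)))/4


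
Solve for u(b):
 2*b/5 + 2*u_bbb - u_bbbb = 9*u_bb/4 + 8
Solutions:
 u(b) = C1 + C2*b + 4*b^3/135 - 688*b^2/405 + (C3*sin(sqrt(5)*b/2) + C4*cos(sqrt(5)*b/2))*exp(b)


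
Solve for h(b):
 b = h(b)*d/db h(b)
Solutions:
 h(b) = -sqrt(C1 + b^2)
 h(b) = sqrt(C1 + b^2)


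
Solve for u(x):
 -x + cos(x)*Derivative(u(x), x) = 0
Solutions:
 u(x) = C1 + Integral(x/cos(x), x)


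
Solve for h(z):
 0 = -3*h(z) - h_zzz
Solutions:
 h(z) = C3*exp(-3^(1/3)*z) + (C1*sin(3^(5/6)*z/2) + C2*cos(3^(5/6)*z/2))*exp(3^(1/3)*z/2)


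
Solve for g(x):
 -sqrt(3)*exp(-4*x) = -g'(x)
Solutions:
 g(x) = C1 - sqrt(3)*exp(-4*x)/4


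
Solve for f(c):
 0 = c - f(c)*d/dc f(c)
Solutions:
 f(c) = -sqrt(C1 + c^2)
 f(c) = sqrt(C1 + c^2)


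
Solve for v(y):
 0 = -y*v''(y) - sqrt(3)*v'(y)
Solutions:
 v(y) = C1 + C2*y^(1 - sqrt(3))


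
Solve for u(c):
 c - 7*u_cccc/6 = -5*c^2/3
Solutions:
 u(c) = C1 + C2*c + C3*c^2 + C4*c^3 + c^6/252 + c^5/140


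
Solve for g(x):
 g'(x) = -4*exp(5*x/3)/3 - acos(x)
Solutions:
 g(x) = C1 - x*acos(x) + sqrt(1 - x^2) - 4*exp(5*x/3)/5


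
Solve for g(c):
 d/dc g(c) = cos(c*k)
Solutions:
 g(c) = C1 + sin(c*k)/k


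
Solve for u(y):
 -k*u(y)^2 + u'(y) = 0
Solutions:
 u(y) = -1/(C1 + k*y)


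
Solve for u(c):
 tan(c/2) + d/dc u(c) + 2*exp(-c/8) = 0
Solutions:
 u(c) = C1 - log(tan(c/2)^2 + 1) + 16*exp(-c/8)


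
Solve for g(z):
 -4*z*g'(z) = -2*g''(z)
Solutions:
 g(z) = C1 + C2*erfi(z)


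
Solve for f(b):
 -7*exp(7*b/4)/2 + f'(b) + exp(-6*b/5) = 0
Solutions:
 f(b) = C1 + 2*exp(7*b/4) + 5*exp(-6*b/5)/6


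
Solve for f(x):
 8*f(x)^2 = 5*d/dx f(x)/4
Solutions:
 f(x) = -5/(C1 + 32*x)


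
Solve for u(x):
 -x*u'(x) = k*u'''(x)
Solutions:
 u(x) = C1 + Integral(C2*airyai(x*(-1/k)^(1/3)) + C3*airybi(x*(-1/k)^(1/3)), x)


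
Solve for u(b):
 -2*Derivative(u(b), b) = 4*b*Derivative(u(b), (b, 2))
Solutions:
 u(b) = C1 + C2*sqrt(b)


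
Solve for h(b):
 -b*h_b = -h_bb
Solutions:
 h(b) = C1 + C2*erfi(sqrt(2)*b/2)


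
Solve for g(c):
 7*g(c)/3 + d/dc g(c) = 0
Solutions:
 g(c) = C1*exp(-7*c/3)


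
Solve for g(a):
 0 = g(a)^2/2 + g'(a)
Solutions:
 g(a) = 2/(C1 + a)


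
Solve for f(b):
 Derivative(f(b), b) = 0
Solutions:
 f(b) = C1


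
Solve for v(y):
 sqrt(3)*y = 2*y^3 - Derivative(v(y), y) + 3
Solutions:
 v(y) = C1 + y^4/2 - sqrt(3)*y^2/2 + 3*y


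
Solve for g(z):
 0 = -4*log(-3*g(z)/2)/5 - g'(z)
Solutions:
 5*Integral(1/(log(-_y) - log(2) + log(3)), (_y, g(z)))/4 = C1 - z


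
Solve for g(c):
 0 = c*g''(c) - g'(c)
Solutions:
 g(c) = C1 + C2*c^2


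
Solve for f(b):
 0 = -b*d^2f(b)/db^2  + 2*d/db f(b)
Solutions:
 f(b) = C1 + C2*b^3


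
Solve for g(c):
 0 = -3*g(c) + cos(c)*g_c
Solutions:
 g(c) = C1*(sin(c) + 1)^(3/2)/(sin(c) - 1)^(3/2)


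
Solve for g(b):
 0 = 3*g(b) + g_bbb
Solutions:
 g(b) = C3*exp(-3^(1/3)*b) + (C1*sin(3^(5/6)*b/2) + C2*cos(3^(5/6)*b/2))*exp(3^(1/3)*b/2)


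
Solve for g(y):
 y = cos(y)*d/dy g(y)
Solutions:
 g(y) = C1 + Integral(y/cos(y), y)


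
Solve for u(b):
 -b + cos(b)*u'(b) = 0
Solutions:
 u(b) = C1 + Integral(b/cos(b), b)


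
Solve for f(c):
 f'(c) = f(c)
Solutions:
 f(c) = C1*exp(c)


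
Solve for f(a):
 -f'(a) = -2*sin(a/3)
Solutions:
 f(a) = C1 - 6*cos(a/3)


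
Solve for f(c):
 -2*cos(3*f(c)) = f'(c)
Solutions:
 f(c) = -asin((C1 + exp(12*c))/(C1 - exp(12*c)))/3 + pi/3
 f(c) = asin((C1 + exp(12*c))/(C1 - exp(12*c)))/3


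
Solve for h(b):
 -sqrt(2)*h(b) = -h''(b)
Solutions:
 h(b) = C1*exp(-2^(1/4)*b) + C2*exp(2^(1/4)*b)


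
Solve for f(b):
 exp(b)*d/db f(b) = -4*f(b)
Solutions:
 f(b) = C1*exp(4*exp(-b))


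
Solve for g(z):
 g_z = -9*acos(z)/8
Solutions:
 g(z) = C1 - 9*z*acos(z)/8 + 9*sqrt(1 - z^2)/8


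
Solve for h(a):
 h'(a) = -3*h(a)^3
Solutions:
 h(a) = -sqrt(2)*sqrt(-1/(C1 - 3*a))/2
 h(a) = sqrt(2)*sqrt(-1/(C1 - 3*a))/2


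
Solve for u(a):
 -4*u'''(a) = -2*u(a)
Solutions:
 u(a) = C3*exp(2^(2/3)*a/2) + (C1*sin(2^(2/3)*sqrt(3)*a/4) + C2*cos(2^(2/3)*sqrt(3)*a/4))*exp(-2^(2/3)*a/4)


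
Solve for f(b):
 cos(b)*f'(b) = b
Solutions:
 f(b) = C1 + Integral(b/cos(b), b)


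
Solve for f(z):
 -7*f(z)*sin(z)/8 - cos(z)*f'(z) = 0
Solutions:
 f(z) = C1*cos(z)^(7/8)


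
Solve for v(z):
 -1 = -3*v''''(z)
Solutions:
 v(z) = C1 + C2*z + C3*z^2 + C4*z^3 + z^4/72


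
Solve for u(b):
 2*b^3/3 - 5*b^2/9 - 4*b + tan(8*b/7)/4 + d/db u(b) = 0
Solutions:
 u(b) = C1 - b^4/6 + 5*b^3/27 + 2*b^2 + 7*log(cos(8*b/7))/32


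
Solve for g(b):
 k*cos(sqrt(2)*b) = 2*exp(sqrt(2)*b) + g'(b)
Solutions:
 g(b) = C1 + sqrt(2)*k*sin(sqrt(2)*b)/2 - sqrt(2)*exp(sqrt(2)*b)


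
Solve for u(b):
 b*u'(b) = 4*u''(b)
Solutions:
 u(b) = C1 + C2*erfi(sqrt(2)*b/4)


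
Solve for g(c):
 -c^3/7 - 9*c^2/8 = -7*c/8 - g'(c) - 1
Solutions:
 g(c) = C1 + c^4/28 + 3*c^3/8 - 7*c^2/16 - c


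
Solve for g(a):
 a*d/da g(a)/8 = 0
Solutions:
 g(a) = C1


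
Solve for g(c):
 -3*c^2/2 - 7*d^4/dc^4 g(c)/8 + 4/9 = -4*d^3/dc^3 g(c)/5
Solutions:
 g(c) = C1 + C2*c + C3*c^2 + C4*exp(32*c/35) + c^5/32 + 175*c^4/1024 + 144895*c^3/221184


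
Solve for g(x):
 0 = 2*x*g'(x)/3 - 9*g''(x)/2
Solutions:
 g(x) = C1 + C2*erfi(sqrt(6)*x/9)


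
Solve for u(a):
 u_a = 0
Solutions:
 u(a) = C1


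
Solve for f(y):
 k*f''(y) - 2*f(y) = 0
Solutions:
 f(y) = C1*exp(-sqrt(2)*y*sqrt(1/k)) + C2*exp(sqrt(2)*y*sqrt(1/k))


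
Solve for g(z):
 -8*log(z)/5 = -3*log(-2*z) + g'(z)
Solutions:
 g(z) = C1 + 7*z*log(z)/5 + z*(-7/5 + 3*log(2) + 3*I*pi)


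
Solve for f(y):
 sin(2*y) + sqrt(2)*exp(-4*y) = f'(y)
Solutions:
 f(y) = C1 - cos(2*y)/2 - sqrt(2)*exp(-4*y)/4


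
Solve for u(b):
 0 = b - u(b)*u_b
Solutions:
 u(b) = -sqrt(C1 + b^2)
 u(b) = sqrt(C1 + b^2)


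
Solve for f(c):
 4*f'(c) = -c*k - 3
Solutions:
 f(c) = C1 - c^2*k/8 - 3*c/4


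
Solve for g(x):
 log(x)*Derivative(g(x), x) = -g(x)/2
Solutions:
 g(x) = C1*exp(-li(x)/2)


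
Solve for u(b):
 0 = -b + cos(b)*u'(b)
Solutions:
 u(b) = C1 + Integral(b/cos(b), b)


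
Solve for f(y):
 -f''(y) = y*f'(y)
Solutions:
 f(y) = C1 + C2*erf(sqrt(2)*y/2)


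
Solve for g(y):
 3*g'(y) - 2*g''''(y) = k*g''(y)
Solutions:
 g(y) = C1 + C2*exp(y*(-2*k/((-6^(1/3) + 2^(1/3)*3^(5/6)*I)*(sqrt(3)*sqrt(2*k^3 + 243) + 27)^(1/3)) - 6^(1/3)*(sqrt(3)*sqrt(2*k^3 + 243) + 27)^(1/3)/12 + 2^(1/3)*3^(5/6)*I*(sqrt(3)*sqrt(2*k^3 + 243) + 27)^(1/3)/12)) + C3*exp(y*(2*k/((6^(1/3) + 2^(1/3)*3^(5/6)*I)*(sqrt(3)*sqrt(2*k^3 + 243) + 27)^(1/3)) - 6^(1/3)*(sqrt(3)*sqrt(2*k^3 + 243) + 27)^(1/3)/12 - 2^(1/3)*3^(5/6)*I*(sqrt(3)*sqrt(2*k^3 + 243) + 27)^(1/3)/12)) + C4*exp(6^(1/3)*y*(-6^(1/3)*k/(sqrt(3)*sqrt(2*k^3 + 243) + 27)^(1/3) + (sqrt(3)*sqrt(2*k^3 + 243) + 27)^(1/3))/6)


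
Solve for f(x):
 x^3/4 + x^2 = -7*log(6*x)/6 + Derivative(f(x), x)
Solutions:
 f(x) = C1 + x^4/16 + x^3/3 + 7*x*log(x)/6 - 7*x/6 + 7*x*log(6)/6


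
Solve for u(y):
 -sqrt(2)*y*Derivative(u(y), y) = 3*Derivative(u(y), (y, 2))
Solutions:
 u(y) = C1 + C2*erf(2^(3/4)*sqrt(3)*y/6)


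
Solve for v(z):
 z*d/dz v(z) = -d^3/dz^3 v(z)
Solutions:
 v(z) = C1 + Integral(C2*airyai(-z) + C3*airybi(-z), z)


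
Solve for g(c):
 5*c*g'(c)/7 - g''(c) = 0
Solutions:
 g(c) = C1 + C2*erfi(sqrt(70)*c/14)


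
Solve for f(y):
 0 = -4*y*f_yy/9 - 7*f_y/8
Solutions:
 f(y) = C1 + C2/y^(31/32)


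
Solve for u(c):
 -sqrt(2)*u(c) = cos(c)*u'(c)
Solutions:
 u(c) = C1*(sin(c) - 1)^(sqrt(2)/2)/(sin(c) + 1)^(sqrt(2)/2)


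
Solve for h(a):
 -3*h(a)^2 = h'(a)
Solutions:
 h(a) = 1/(C1 + 3*a)


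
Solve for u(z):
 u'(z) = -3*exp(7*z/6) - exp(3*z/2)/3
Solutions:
 u(z) = C1 - 18*exp(7*z/6)/7 - 2*exp(3*z/2)/9


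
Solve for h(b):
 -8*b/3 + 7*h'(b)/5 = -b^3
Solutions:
 h(b) = C1 - 5*b^4/28 + 20*b^2/21


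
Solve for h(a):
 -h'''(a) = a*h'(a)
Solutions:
 h(a) = C1 + Integral(C2*airyai(-a) + C3*airybi(-a), a)


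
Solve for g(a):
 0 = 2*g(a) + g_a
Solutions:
 g(a) = C1*exp(-2*a)


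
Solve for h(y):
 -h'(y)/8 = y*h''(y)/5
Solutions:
 h(y) = C1 + C2*y^(3/8)


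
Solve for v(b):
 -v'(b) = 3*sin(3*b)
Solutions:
 v(b) = C1 + cos(3*b)


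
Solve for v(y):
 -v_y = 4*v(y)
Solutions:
 v(y) = C1*exp(-4*y)


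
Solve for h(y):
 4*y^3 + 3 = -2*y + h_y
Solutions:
 h(y) = C1 + y^4 + y^2 + 3*y


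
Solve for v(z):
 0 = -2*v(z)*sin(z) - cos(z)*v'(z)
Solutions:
 v(z) = C1*cos(z)^2


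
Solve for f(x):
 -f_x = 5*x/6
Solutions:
 f(x) = C1 - 5*x^2/12


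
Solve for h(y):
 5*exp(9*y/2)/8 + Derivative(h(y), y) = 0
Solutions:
 h(y) = C1 - 5*exp(9*y/2)/36


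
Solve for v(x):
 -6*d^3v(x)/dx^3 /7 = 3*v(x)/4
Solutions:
 v(x) = C3*exp(-7^(1/3)*x/2) + (C1*sin(sqrt(3)*7^(1/3)*x/4) + C2*cos(sqrt(3)*7^(1/3)*x/4))*exp(7^(1/3)*x/4)


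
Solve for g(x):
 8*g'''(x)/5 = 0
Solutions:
 g(x) = C1 + C2*x + C3*x^2


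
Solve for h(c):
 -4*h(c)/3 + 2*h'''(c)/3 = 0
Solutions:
 h(c) = C3*exp(2^(1/3)*c) + (C1*sin(2^(1/3)*sqrt(3)*c/2) + C2*cos(2^(1/3)*sqrt(3)*c/2))*exp(-2^(1/3)*c/2)


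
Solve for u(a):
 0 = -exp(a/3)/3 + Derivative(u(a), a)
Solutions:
 u(a) = C1 + exp(a/3)


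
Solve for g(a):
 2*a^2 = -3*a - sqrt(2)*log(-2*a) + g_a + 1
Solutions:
 g(a) = C1 + 2*a^3/3 + 3*a^2/2 + sqrt(2)*a*log(-a) + a*(-sqrt(2) - 1 + sqrt(2)*log(2))


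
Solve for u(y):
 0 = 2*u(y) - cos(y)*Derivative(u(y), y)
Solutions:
 u(y) = C1*(sin(y) + 1)/(sin(y) - 1)


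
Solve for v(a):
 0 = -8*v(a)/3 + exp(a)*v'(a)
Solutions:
 v(a) = C1*exp(-8*exp(-a)/3)


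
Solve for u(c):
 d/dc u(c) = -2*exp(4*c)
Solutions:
 u(c) = C1 - exp(4*c)/2


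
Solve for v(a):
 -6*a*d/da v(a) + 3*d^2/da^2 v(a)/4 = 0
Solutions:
 v(a) = C1 + C2*erfi(2*a)


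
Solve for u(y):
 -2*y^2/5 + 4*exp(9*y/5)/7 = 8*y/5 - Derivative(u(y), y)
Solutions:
 u(y) = C1 + 2*y^3/15 + 4*y^2/5 - 20*exp(9*y/5)/63


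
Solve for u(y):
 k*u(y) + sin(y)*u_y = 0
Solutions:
 u(y) = C1*exp(k*(-log(cos(y) - 1) + log(cos(y) + 1))/2)


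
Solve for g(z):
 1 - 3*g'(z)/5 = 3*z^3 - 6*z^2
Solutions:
 g(z) = C1 - 5*z^4/4 + 10*z^3/3 + 5*z/3


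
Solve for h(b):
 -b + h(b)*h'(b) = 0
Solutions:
 h(b) = -sqrt(C1 + b^2)
 h(b) = sqrt(C1 + b^2)


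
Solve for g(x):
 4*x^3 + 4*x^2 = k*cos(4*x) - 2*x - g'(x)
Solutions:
 g(x) = C1 + k*sin(4*x)/4 - x^4 - 4*x^3/3 - x^2


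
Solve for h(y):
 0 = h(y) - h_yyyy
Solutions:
 h(y) = C1*exp(-y) + C2*exp(y) + C3*sin(y) + C4*cos(y)


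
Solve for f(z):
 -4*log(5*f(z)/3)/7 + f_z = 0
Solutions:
 7*Integral(1/(-log(_y) - log(5) + log(3)), (_y, f(z)))/4 = C1 - z


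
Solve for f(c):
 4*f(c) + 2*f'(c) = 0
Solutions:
 f(c) = C1*exp(-2*c)


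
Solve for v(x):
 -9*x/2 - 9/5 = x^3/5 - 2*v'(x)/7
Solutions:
 v(x) = C1 + 7*x^4/40 + 63*x^2/8 + 63*x/10


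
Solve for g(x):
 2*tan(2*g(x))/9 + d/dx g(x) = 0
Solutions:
 g(x) = -asin(C1*exp(-4*x/9))/2 + pi/2
 g(x) = asin(C1*exp(-4*x/9))/2


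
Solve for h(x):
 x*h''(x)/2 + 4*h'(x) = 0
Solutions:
 h(x) = C1 + C2/x^7


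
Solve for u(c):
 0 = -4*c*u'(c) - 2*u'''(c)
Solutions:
 u(c) = C1 + Integral(C2*airyai(-2^(1/3)*c) + C3*airybi(-2^(1/3)*c), c)


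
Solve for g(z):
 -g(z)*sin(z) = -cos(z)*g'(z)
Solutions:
 g(z) = C1/cos(z)


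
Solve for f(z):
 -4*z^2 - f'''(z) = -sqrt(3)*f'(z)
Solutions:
 f(z) = C1 + C2*exp(-3^(1/4)*z) + C3*exp(3^(1/4)*z) + 4*sqrt(3)*z^3/9 + 8*z/3


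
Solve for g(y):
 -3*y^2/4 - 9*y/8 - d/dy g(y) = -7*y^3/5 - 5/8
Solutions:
 g(y) = C1 + 7*y^4/20 - y^3/4 - 9*y^2/16 + 5*y/8


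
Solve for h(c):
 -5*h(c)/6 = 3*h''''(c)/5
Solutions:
 h(c) = (C1*sin(sqrt(15)*2^(1/4)*c/6) + C2*cos(sqrt(15)*2^(1/4)*c/6))*exp(-sqrt(15)*2^(1/4)*c/6) + (C3*sin(sqrt(15)*2^(1/4)*c/6) + C4*cos(sqrt(15)*2^(1/4)*c/6))*exp(sqrt(15)*2^(1/4)*c/6)


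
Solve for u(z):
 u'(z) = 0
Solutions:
 u(z) = C1


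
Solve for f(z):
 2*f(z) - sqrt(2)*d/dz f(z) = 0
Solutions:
 f(z) = C1*exp(sqrt(2)*z)


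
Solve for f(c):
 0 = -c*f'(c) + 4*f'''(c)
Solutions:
 f(c) = C1 + Integral(C2*airyai(2^(1/3)*c/2) + C3*airybi(2^(1/3)*c/2), c)


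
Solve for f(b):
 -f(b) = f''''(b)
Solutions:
 f(b) = (C1*sin(sqrt(2)*b/2) + C2*cos(sqrt(2)*b/2))*exp(-sqrt(2)*b/2) + (C3*sin(sqrt(2)*b/2) + C4*cos(sqrt(2)*b/2))*exp(sqrt(2)*b/2)


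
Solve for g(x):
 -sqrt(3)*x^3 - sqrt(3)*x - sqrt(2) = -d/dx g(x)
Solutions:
 g(x) = C1 + sqrt(3)*x^4/4 + sqrt(3)*x^2/2 + sqrt(2)*x


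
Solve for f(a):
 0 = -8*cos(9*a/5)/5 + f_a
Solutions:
 f(a) = C1 + 8*sin(9*a/5)/9


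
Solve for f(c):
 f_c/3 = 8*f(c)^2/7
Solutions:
 f(c) = -7/(C1 + 24*c)


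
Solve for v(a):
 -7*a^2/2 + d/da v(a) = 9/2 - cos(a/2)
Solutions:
 v(a) = C1 + 7*a^3/6 + 9*a/2 - 2*sin(a/2)


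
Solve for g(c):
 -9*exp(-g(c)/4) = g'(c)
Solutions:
 g(c) = 4*log(C1 - 9*c/4)


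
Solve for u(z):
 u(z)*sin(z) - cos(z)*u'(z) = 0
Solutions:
 u(z) = C1/cos(z)


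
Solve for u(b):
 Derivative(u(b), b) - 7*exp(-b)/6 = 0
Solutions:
 u(b) = C1 - 7*exp(-b)/6


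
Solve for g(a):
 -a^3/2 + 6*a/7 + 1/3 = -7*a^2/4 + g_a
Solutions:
 g(a) = C1 - a^4/8 + 7*a^3/12 + 3*a^2/7 + a/3


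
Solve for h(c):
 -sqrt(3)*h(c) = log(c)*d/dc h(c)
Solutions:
 h(c) = C1*exp(-sqrt(3)*li(c))


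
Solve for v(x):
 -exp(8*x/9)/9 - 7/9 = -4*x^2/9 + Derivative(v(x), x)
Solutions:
 v(x) = C1 + 4*x^3/27 - 7*x/9 - exp(8*x/9)/8


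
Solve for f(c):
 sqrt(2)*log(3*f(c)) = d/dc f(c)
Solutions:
 -sqrt(2)*Integral(1/(log(_y) + log(3)), (_y, f(c)))/2 = C1 - c


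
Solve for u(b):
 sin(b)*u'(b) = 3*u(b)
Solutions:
 u(b) = C1*(cos(b) - 1)^(3/2)/(cos(b) + 1)^(3/2)


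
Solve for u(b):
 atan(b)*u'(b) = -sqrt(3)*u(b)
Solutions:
 u(b) = C1*exp(-sqrt(3)*Integral(1/atan(b), b))


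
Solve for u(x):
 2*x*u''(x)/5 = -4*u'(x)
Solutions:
 u(x) = C1 + C2/x^9


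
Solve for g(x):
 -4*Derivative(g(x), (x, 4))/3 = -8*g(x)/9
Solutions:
 g(x) = C1*exp(-2^(1/4)*3^(3/4)*x/3) + C2*exp(2^(1/4)*3^(3/4)*x/3) + C3*sin(2^(1/4)*3^(3/4)*x/3) + C4*cos(2^(1/4)*3^(3/4)*x/3)


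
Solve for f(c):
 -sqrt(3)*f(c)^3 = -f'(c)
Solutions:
 f(c) = -sqrt(2)*sqrt(-1/(C1 + sqrt(3)*c))/2
 f(c) = sqrt(2)*sqrt(-1/(C1 + sqrt(3)*c))/2


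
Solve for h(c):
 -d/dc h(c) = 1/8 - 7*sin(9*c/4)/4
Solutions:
 h(c) = C1 - c/8 - 7*cos(9*c/4)/9


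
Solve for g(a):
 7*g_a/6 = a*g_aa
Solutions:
 g(a) = C1 + C2*a^(13/6)


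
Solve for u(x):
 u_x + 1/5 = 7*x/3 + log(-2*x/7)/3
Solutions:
 u(x) = C1 + 7*x^2/6 + x*log(-x)/3 + x*(-5*log(7) - 8 + 5*log(2))/15


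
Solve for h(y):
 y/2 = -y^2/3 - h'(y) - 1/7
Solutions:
 h(y) = C1 - y^3/9 - y^2/4 - y/7


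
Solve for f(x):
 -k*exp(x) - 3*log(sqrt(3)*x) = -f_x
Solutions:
 f(x) = C1 + k*exp(x) + 3*x*log(x) + x*(-3 + 3*log(3)/2)


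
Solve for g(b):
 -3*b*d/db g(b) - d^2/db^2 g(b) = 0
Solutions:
 g(b) = C1 + C2*erf(sqrt(6)*b/2)


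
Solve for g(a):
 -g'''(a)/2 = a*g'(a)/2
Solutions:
 g(a) = C1 + Integral(C2*airyai(-a) + C3*airybi(-a), a)


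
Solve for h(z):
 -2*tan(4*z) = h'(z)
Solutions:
 h(z) = C1 + log(cos(4*z))/2


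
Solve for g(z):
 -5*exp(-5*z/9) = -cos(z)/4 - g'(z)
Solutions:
 g(z) = C1 - sin(z)/4 - 9*exp(-5*z/9)


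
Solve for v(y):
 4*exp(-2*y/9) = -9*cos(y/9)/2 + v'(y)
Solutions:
 v(y) = C1 + 81*sin(y/9)/2 - 18*exp(-2*y/9)


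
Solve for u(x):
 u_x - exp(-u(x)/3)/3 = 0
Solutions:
 u(x) = 3*log(C1 + x/9)


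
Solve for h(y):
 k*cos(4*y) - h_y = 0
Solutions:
 h(y) = C1 + k*sin(4*y)/4


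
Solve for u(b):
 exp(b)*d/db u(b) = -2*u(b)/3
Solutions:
 u(b) = C1*exp(2*exp(-b)/3)


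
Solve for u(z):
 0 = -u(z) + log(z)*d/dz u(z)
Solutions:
 u(z) = C1*exp(li(z))


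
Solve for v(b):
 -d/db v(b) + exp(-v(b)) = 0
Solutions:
 v(b) = log(C1 + b)


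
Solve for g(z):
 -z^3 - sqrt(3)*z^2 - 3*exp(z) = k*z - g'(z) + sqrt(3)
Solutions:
 g(z) = C1 + k*z^2/2 + z^4/4 + sqrt(3)*z^3/3 + sqrt(3)*z + 3*exp(z)
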